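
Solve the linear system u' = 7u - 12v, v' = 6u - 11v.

u(t) = -2c_1e^(t) + c_2e^(-5t), v(t) = -c_1e^(t) + c_2e^(-5t)

Coefficient matrix A = [[7, -12], [6, -11]].
Characteristic polynomial det(A - λI) = λ^2 + 4λ - 5 = 0.
Eigenvalues λ = 1, -5.
For λ=1: (A-λI) row 1 is [6, -12], so an eigenvector is (-2, -1).
For λ=-5: (A-λI) row 1 is [12, -12], so an eigenvector is (1, 1).
General solution: c_1e^(t)(-2,-1) + c_2e^(-5t)(1,1).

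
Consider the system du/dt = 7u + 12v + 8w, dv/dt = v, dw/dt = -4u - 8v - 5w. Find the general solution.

Coefficient matrix A = [[7, 12, 8], [0, 1, 0], [-4, -8, -5]].
det(A - λI) = 0 gives eigenvalues λ = 3, 1, -1.
For λ=3: eigenvector (2,0,-1).
For λ=1: eigenvector (-2,1,0).
For λ=-1: eigenvector (-1,0,1).
General solution: c_1e^(3t)(2,0,-1) + c_2e^(t)(-2,1,0) + c_3e^(-t)(-1,0,1).

u(t) = 2c_1e^(3t) - 2c_2e^(t) - c_3e^(-t), v(t) = c_2e^(t), w(t) = -c_1e^(3t) + c_3e^(-t)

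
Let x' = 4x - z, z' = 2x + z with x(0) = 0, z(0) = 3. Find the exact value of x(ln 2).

A = [[4,-1],[2,1]]; eigenvalues λ = 3, 2.
Eigenvectors: (-1,-1) for λ=3, (-1,-2) for λ=2.
From the initial condition, c_1 = 3, c_2 = -3.
x(ln 2) = (3)(2^3)(-1) + (-3)(2^2)(-1) = -12.

-12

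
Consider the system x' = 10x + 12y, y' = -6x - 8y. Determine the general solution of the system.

Coefficient matrix A = [[10, 12], [-6, -8]].
Characteristic polynomial det(A - λI) = λ^2 - 2λ - 8 = 0.
Eigenvalues λ = 4, -2.
For λ=4: (A-λI) row 1 is [6, 12], so an eigenvector is (-2, 1).
For λ=-2: (A-λI) row 1 is [12, 12], so an eigenvector is (1, -1).
General solution: C_1e^(4t)(-2,1) + C_2e^(-2t)(1,-1).

x(t) = -2C_1e^(4t) + C_2e^(-2t), y(t) = C_1e^(4t) - C_2e^(-2t)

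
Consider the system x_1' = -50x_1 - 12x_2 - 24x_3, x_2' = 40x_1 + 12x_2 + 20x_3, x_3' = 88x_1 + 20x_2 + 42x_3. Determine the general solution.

Coefficient matrix A = [[-50, -12, -24], [40, 12, 20], [88, 20, 42]].
det(A - λI) = 0 gives eigenvalues λ = 4, -2, 2.
For λ=4: eigenvector (-2,5,2).
For λ=-2: eigenvector (1,0,-2).
For λ=2: eigenvector (0,-2,1).
General solution: c_1e^(4t)(-2,5,2) + c_2e^(-2t)(1,0,-2) + c_3e^(2t)(0,-2,1).

x_1(t) = -2c_1e^(4t) + c_2e^(-2t), x_2(t) = 5c_1e^(4t) - 2c_3e^(2t), x_3(t) = 2c_1e^(4t) - 2c_2e^(-2t) + c_3e^(2t)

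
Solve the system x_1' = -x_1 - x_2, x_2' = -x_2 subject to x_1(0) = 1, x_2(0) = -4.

Coefficient matrix A = [[-1, -1], [0, -1]].
Characteristic polynomial det(A - λI) = λ^2 + 2λ + 1 = 0.
Single eigenvalue λ = -1 with algebraic multiplicity 2.
Eigenvector v = (1,0); generalized eigenvector w with (A-λI)w=v is (3,-1).
General solution: e^(-t)[C_1·v + C_2·(t·v + w)].
Applying x_1(0)=1, x_2(0)=-4 gives C_1=-11, C_2=4.

x_1(t) = 4te^(-t) + e^(-t), x_2(t) = -4e^(-t)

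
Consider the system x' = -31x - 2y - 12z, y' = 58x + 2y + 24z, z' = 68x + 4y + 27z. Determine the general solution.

Coefficient matrix A = [[-31, -2, -12], [58, 2, 24], [68, 4, 27]].
det(A - λI) = 0 gives eigenvalues λ = -3, 3, -2.
For λ=-3: eigenvector (1,-2,-2).
For λ=3: eigenvector (-2,4,5).
For λ=-2: eigenvector (-2,5,4).
General solution: c_1e^(-3t)(1,-2,-2) + c_2e^(3t)(-2,4,5) + c_3e^(-2t)(-2,5,4).

x(t) = c_1e^(-3t) - 2c_2e^(3t) - 2c_3e^(-2t), y(t) = -2c_1e^(-3t) + 4c_2e^(3t) + 5c_3e^(-2t), z(t) = -2c_1e^(-3t) + 5c_2e^(3t) + 4c_3e^(-2t)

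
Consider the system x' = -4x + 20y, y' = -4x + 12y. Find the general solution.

x(t) = -K_1e^(4t)sin(4t) - 2K_1e^(4t)cos(4t) - 2K_2e^(4t)sin(4t) + K_2e^(4t)cos(4t), y(t) = -K_1e^(4t)cos(4t) - K_2e^(4t)sin(4t)

Coefficient matrix A = [[-4, 20], [-4, 12]].
Characteristic polynomial det(A - λI) = λ^2 - 8λ + 32 = 0.
Eigenvalues λ = 4 ± 4i (complex conjugate pair).
For λ=4+4i: an eigenvector is (-2,-1) - i(-1,0) = (-2 + i, -1).
A real fundamental pair from Re and Im of e^((4+4i)t)v: X_1 = e^(4t)(cos(4t)·(-2,-1) + sin(4t)·(-1,0)), X_2 = e^(4t)(sin(4t)·(-2,-1) - cos(4t)·(-1,0)).
General solution: K_1X_1 + K_2X_2.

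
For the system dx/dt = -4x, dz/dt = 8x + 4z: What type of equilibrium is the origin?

saddle

A = [[-4,0],[8,4]]; det(A-λI) = λ^2 - 16.
λ = 4, -4: opposite signs.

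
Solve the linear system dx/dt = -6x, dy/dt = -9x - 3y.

x(t) = -c_2e^(-6t), y(t) = c_1e^(-3t) - 3c_2e^(-6t)

Coefficient matrix A = [[-6, 0], [-9, -3]].
Characteristic polynomial det(A - λI) = λ^2 + 9λ + 18 = 0.
Eigenvalues λ = -3, -6.
For λ=-3: (A-λI) row 1 is [-3, 0], so an eigenvector is (0, 1).
For λ=-6: (A-λI) row 2 is [-9, 3], so an eigenvector is (-1, -3).
General solution: c_1e^(-3t)(0,1) + c_2e^(-6t)(-1,-3).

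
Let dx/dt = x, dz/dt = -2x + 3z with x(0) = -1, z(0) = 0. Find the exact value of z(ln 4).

A = [[1,0],[-2,3]]; eigenvalues λ = 3, 1.
Eigenvectors: (0,-1) for λ=3, (1,1) for λ=1.
From the initial condition, c_1 = -1, c_2 = -1.
z(ln 4) = (-1)(4^3)(-1) + (-1)(4^1)(1) = 60.

60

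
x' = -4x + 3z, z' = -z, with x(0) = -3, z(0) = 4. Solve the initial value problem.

x(t) = 4e^(-t) - 7e^(-4t), z(t) = 4e^(-t)

Coefficient matrix A = [[-4, 3], [0, -1]].
Characteristic polynomial det(A - λI) = λ^2 + 5λ + 4 = 0.
Eigenvalues λ = -4, -1.
For λ=-4: (A-λI) row 1 is [0, 3], so an eigenvector is (1, 0).
For λ=-1: (A-λI) row 1 is [-3, 3], so an eigenvector is (-1, -1).
General solution: K_1e^(-4t)(1,0) + K_2e^(-t)(-1,-1).
Applying x(0)=-3, z(0)=4 gives K_1=-7, K_2=-4.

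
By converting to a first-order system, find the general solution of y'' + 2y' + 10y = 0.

y(t) = C_1e^(-t)cos(3t) + C_2e^(-t)sin(3t)

Let x_1 = y, x_2 = y'. Then x_1' = x_2 and x_2' = -10x_1 - 2x_2.
A = [[0,1],[-10,-2]]; det(A-λI) = λ^2 + 2λ + 10.
Eigenvalues λ = -1 ± 3i.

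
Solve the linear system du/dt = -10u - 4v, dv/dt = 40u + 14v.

u(t) = c_1e^(2t)sin(4t) - c_2e^(2t)cos(4t), v(t) = -3c_1e^(2t)sin(4t) - c_1e^(2t)cos(4t) - c_2e^(2t)sin(4t) + 3c_2e^(2t)cos(4t)

Coefficient matrix A = [[-10, -4], [40, 14]].
Characteristic polynomial det(A - λI) = λ^2 - 4λ + 20 = 0.
Eigenvalues λ = 2 ± 4i (complex conjugate pair).
For λ=2+4i: an eigenvector is (0,-1) - i(1,-3) = (0 - i, -1 + 3i).
A real fundamental pair from Re and Im of e^((2+4i)t)v: X_1 = e^(2t)(cos(4t)·(0,-1) + sin(4t)·(1,-3)), X_2 = e^(2t)(sin(4t)·(0,-1) - cos(4t)·(1,-3)).
General solution: c_1X_1 + c_2X_2.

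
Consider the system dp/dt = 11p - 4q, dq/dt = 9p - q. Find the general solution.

p(t) = -2K_1e^(5t) - 2K_2te^(5t) - K_2e^(5t), q(t) = -3K_1e^(5t) - 3K_2te^(5t) - K_2e^(5t)

Coefficient matrix A = [[11, -4], [9, -1]].
Characteristic polynomial det(A - λI) = λ^2 - 10λ + 25 = 0.
Single eigenvalue λ = 5 with algebraic multiplicity 2.
Eigenvector v = (-2,-3); generalized eigenvector w with (A-λI)w=v is (-1,-1).
General solution: e^(5t)[K_1·v + K_2·(t·v + w)].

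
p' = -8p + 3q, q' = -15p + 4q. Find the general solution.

p(t) = c_1e^(-2t)cos(3t) + c_2e^(-2t)sin(3t), q(t) = -c_1e^(-2t)sin(3t) + 2c_1e^(-2t)cos(3t) + 2c_2e^(-2t)sin(3t) + c_2e^(-2t)cos(3t)

Coefficient matrix A = [[-8, 3], [-15, 4]].
Characteristic polynomial det(A - λI) = λ^2 + 4λ + 13 = 0.
Eigenvalues λ = -2 ± 3i (complex conjugate pair).
For λ=-2+3i: an eigenvector is (1,2) - i(0,-1) = (1, 2 + i).
A real fundamental pair from Re and Im of e^((-2+3i)t)v: X_1 = e^(-2t)(cos(3t)·(1,2) + sin(3t)·(0,-1)), X_2 = e^(-2t)(sin(3t)·(1,2) - cos(3t)·(0,-1)).
General solution: c_1X_1 + c_2X_2.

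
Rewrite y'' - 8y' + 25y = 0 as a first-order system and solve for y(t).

y(t) = C_1e^(4t)cos(3t) + C_2e^(4t)sin(3t)

Let x_1 = y, x_2 = y'. Then x_1' = x_2 and x_2' = -25x_1 + 8x_2.
A = [[0,1],[-25,8]]; det(A-λI) = λ^2 - 8λ + 25.
Eigenvalues λ = 4 ± 3i.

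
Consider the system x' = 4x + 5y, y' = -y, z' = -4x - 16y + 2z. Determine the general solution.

Coefficient matrix A = [[4, 5, 0], [0, -1, 0], [-4, -16, 2]].
det(A - λI) = 0 gives eigenvalues λ = 2, -1, 4.
For λ=2: eigenvector (0,0,1).
For λ=-1: eigenvector (-1,1,4).
For λ=4: eigenvector (1,0,-2).
General solution: c_1e^(2t)(0,0,1) + c_2e^(-t)(-1,1,4) + c_3e^(4t)(1,0,-2).

x(t) = -c_2e^(-t) + c_3e^(4t), y(t) = c_2e^(-t), z(t) = c_1e^(2t) + 4c_2e^(-t) - 2c_3e^(4t)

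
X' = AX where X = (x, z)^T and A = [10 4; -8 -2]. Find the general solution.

Coefficient matrix A = [[10, 4], [-8, -2]].
Characteristic polynomial det(A - λI) = λ^2 - 8λ + 12 = 0.
Eigenvalues λ = 6, 2.
For λ=6: (A-λI) row 1 is [4, 4], so an eigenvector is (-1, 1).
For λ=2: (A-λI) row 1 is [8, 4], so an eigenvector is (1, -2).
General solution: c_1e^(6t)(-1,1) + c_2e^(2t)(1,-2).

x(t) = -c_1e^(6t) + c_2e^(2t), z(t) = c_1e^(6t) - 2c_2e^(2t)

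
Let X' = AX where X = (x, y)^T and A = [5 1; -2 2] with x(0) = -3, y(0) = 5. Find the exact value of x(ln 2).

-32

A = [[5,1],[-2,2]]; eigenvalues λ = 3, 4.
Eigenvectors: (-1,2) for λ=3, (-1,1) for λ=4.
From the initial condition, c_1 = 2, c_2 = 1.
x(ln 2) = (2)(2^3)(-1) + (1)(2^4)(-1) = -32.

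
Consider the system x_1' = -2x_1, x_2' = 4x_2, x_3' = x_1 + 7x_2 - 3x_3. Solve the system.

x_1(t) = K_1e^(-2t), x_2(t) = K_2e^(4t), x_3(t) = K_1e^(-2t) + K_2e^(4t) + K_3e^(-3t)

Coefficient matrix A = [[-2, 0, 0], [0, 4, 0], [1, 7, -3]].
det(A - λI) = 0 gives eigenvalues λ = -2, 4, -3.
For λ=-2: eigenvector (1,0,1).
For λ=4: eigenvector (0,1,1).
For λ=-3: eigenvector (0,0,1).
General solution: K_1e^(-2t)(1,0,1) + K_2e^(4t)(0,1,1) + K_3e^(-3t)(0,0,1).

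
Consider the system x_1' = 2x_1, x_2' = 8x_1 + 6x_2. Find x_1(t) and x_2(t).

Coefficient matrix A = [[2, 0], [8, 6]].
Characteristic polynomial det(A - λI) = λ^2 - 8λ + 12 = 0.
Eigenvalues λ = 6, 2.
For λ=6: (A-λI) row 1 is [-4, 0], so an eigenvector is (0, 1).
For λ=2: (A-λI) row 2 is [8, 4], so an eigenvector is (-1, 2).
General solution: C_1e^(6t)(0,1) + C_2e^(2t)(-1,2).

x_1(t) = -C_2e^(2t), x_2(t) = C_1e^(6t) + 2C_2e^(2t)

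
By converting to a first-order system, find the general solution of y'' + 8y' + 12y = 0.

y(t) = c_1e^(-2t) + c_2e^(-6t)

Let x_1 = y, x_2 = y'. Then x_1' = x_2 and x_2' = -12x_1 - 8x_2.
A = [[0,1],[-12,-8]]; det(A-λI) = λ^2 + 8λ + 12.
Eigenvalues λ = -2, -6 with eigenvectors (1,-2), (1,-6).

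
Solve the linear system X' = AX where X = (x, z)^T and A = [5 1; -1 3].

Coefficient matrix A = [[5, 1], [-1, 3]].
Characteristic polynomial det(A - λI) = λ^2 - 8λ + 16 = 0.
Single eigenvalue λ = 4 with algebraic multiplicity 2.
Eigenvector v = (1,-1); generalized eigenvector w with (A-λI)w=v is (-1,2).
General solution: e^(4t)[C_1·v + C_2·(t·v + w)].

x(t) = C_1e^(4t) + C_2te^(4t) - C_2e^(4t), z(t) = -C_1e^(4t) - C_2te^(4t) + 2C_2e^(4t)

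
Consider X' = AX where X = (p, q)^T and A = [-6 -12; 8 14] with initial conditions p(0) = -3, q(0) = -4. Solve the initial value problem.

Coefficient matrix A = [[-6, -12], [8, 14]].
Characteristic polynomial det(A - λI) = λ^2 - 8λ + 12 = 0.
Eigenvalues λ = 2, 6.
For λ=2: (A-λI) row 1 is [-8, -12], so an eigenvector is (3, -2).
For λ=6: (A-λI) row 1 is [-12, -12], so an eigenvector is (1, -1).
General solution: C_1e^(2t)(3,-2) + C_2e^(6t)(1,-1).
Applying p(0)=-3, q(0)=-4 gives C_1=-7, C_2=18.

p(t) = 18e^(6t) - 21e^(2t), q(t) = -18e^(6t) + 14e^(2t)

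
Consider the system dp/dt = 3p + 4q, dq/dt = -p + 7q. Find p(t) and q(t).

Coefficient matrix A = [[3, 4], [-1, 7]].
Characteristic polynomial det(A - λI) = λ^2 - 10λ + 25 = 0.
Single eigenvalue λ = 5 with algebraic multiplicity 2.
Eigenvector v = (-2,-1); generalized eigenvector w with (A-λI)w=v is (3,1).
General solution: e^(5t)[K_1·v + K_2·(t·v + w)].

p(t) = -2K_1e^(5t) - 2K_2te^(5t) + 3K_2e^(5t), q(t) = -K_1e^(5t) - K_2te^(5t) + K_2e^(5t)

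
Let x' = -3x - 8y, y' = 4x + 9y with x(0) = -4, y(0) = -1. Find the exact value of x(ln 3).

1428

A = [[-3,-8],[4,9]]; eigenvalues λ = 1, 5.
Eigenvectors: (-2,1) for λ=1, (-1,1) for λ=5.
From the initial condition, c_1 = 5, c_2 = -6.
x(ln 3) = (5)(3^1)(-2) + (-6)(3^5)(-1) = 1428.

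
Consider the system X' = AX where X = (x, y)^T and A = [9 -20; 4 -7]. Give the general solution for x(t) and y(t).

x(t) = C_1e^(t)sin(4t) - 2C_1e^(t)cos(4t) - 2C_2e^(t)sin(4t) - C_2e^(t)cos(4t), y(t) = -C_1e^(t)cos(4t) - C_2e^(t)sin(4t)

Coefficient matrix A = [[9, -20], [4, -7]].
Characteristic polynomial det(A - λI) = λ^2 - 2λ + 17 = 0.
Eigenvalues λ = 1 ± 4i (complex conjugate pair).
For λ=1+4i: an eigenvector is (-2,-1) - i(1,0) = (-2 - i, -1).
A real fundamental pair from Re and Im of e^((1+4i)t)v: X_1 = e^(t)(cos(4t)·(-2,-1) + sin(4t)·(1,0)), X_2 = e^(t)(sin(4t)·(-2,-1) - cos(4t)·(1,0)).
General solution: C_1X_1 + C_2X_2.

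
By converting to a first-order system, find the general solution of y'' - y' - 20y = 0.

y(t) = C_1e^(5t) + C_2e^(-4t)

Let x_1 = y, x_2 = y'. Then x_1' = x_2 and x_2' = 20x_1 + x_2.
A = [[0,1],[20,1]]; det(A-λI) = λ^2 - λ - 20.
Eigenvalues λ = 5, -4 with eigenvectors (1,5), (1,-4).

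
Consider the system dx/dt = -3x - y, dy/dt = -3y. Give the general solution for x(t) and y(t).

Coefficient matrix A = [[-3, -1], [0, -3]].
Characteristic polynomial det(A - λI) = λ^2 + 6λ + 9 = 0.
Single eigenvalue λ = -3 with algebraic multiplicity 2.
Eigenvector v = (1,0); generalized eigenvector w with (A-λI)w=v is (-1,-1).
General solution: e^(-3t)[K_1·v + K_2·(t·v + w)].

x(t) = K_1e^(-3t) + K_2te^(-3t) - K_2e^(-3t), y(t) = -K_2e^(-3t)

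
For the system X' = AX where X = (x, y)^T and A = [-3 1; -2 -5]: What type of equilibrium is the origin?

stable spiral

A = [[-3,1],[-2,-5]]; det(A-λI) = λ^2 + 8λ + 17.
λ = -4 ± i: negative real part.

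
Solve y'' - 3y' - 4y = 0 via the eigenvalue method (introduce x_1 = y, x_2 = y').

Let x_1 = y, x_2 = y'. Then x_1' = x_2 and x_2' = 4x_1 + 3x_2.
A = [[0,1],[4,3]]; det(A-λI) = λ^2 - 3λ - 4.
Eigenvalues λ = 4, -1 with eigenvectors (1,4), (1,-1).

y(t) = c_1e^(4t) + c_2e^(-t)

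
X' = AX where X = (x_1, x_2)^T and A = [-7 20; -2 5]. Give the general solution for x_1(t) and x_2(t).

x_1(t) = -C_1e^(-t)sin(2t) - 3C_1e^(-t)cos(2t) - 3C_2e^(-t)sin(2t) + C_2e^(-t)cos(2t), x_2(t) = -C_1e^(-t)cos(2t) - C_2e^(-t)sin(2t)

Coefficient matrix A = [[-7, 20], [-2, 5]].
Characteristic polynomial det(A - λI) = λ^2 + 2λ + 5 = 0.
Eigenvalues λ = -1 ± 2i (complex conjugate pair).
For λ=-1+2i: an eigenvector is (-3,-1) - i(-1,0) = (-3 + i, -1).
A real fundamental pair from Re and Im of e^((-1+2i)t)v: X_1 = e^(-t)(cos(2t)·(-3,-1) + sin(2t)·(-1,0)), X_2 = e^(-t)(sin(2t)·(-3,-1) - cos(2t)·(-1,0)).
General solution: C_1X_1 + C_2X_2.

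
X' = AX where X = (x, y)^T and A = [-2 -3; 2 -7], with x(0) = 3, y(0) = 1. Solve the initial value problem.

Coefficient matrix A = [[-2, -3], [2, -7]].
Characteristic polynomial det(A - λI) = λ^2 + 9λ + 20 = 0.
Eigenvalues λ = -4, -5.
For λ=-4: (A-λI) row 1 is [2, -3], so an eigenvector is (3, 2).
For λ=-5: (A-λI) row 1 is [3, -3], so an eigenvector is (1, 1).
General solution: C_1e^(-4t)(3,2) + C_2e^(-5t)(1,1).
Applying x(0)=3, y(0)=1 gives C_1=2, C_2=-3.

x(t) = 6e^(-4t) - 3e^(-5t), y(t) = 4e^(-4t) - 3e^(-5t)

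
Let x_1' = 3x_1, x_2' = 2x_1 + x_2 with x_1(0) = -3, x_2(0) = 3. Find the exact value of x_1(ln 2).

A = [[3,0],[2,1]]; eigenvalues λ = 3, 1.
Eigenvectors: (-1,-1) for λ=3, (0,1) for λ=1.
From the initial condition, c_1 = 3, c_2 = 6.
x_1(ln 2) = (3)(2^3)(-1) + (6)(2^1)(0) = -24.

-24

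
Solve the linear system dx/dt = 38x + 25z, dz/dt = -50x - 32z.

Coefficient matrix A = [[38, 25], [-50, -32]].
Characteristic polynomial det(A - λI) = λ^2 - 6λ + 34 = 0.
Eigenvalues λ = 3 ± 5i (complex conjugate pair).
For λ=3+5i: an eigenvector is (1,-1) - i(2,-3) = (1 - 2i, -1 + 3i).
A real fundamental pair from Re and Im of e^((3+5i)t)v: X_1 = e^(3t)(cos(5t)·(1,-1) + sin(5t)·(2,-3)), X_2 = e^(3t)(sin(5t)·(1,-1) - cos(5t)·(2,-3)).
General solution: K_1X_1 + K_2X_2.

x(t) = 2K_1e^(3t)sin(5t) + K_1e^(3t)cos(5t) + K_2e^(3t)sin(5t) - 2K_2e^(3t)cos(5t), z(t) = -3K_1e^(3t)sin(5t) - K_1e^(3t)cos(5t) - K_2e^(3t)sin(5t) + 3K_2e^(3t)cos(5t)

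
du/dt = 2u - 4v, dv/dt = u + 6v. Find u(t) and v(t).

Coefficient matrix A = [[2, -4], [1, 6]].
Characteristic polynomial det(A - λI) = λ^2 - 8λ + 16 = 0.
Single eigenvalue λ = 4 with algebraic multiplicity 2.
Eigenvector v = (-2,1); generalized eigenvector w with (A-λI)w=v is (-1,1).
General solution: e^(4t)[K_1·v + K_2·(t·v + w)].

u(t) = -2K_1e^(4t) - 2K_2te^(4t) - K_2e^(4t), v(t) = K_1e^(4t) + K_2te^(4t) + K_2e^(4t)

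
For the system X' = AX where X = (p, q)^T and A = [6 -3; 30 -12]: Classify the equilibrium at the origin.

stable spiral

A = [[6,-3],[30,-12]]; det(A-λI) = λ^2 + 6λ + 18.
λ = -3 ± 3i: negative real part.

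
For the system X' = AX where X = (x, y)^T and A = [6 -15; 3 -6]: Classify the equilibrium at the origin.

center

A = [[6,-15],[3,-6]]; det(A-λI) = λ^2 + 9.
λ = 0 ± 3i: zero real part.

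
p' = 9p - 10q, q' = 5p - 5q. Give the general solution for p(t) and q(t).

p(t) = c_1e^(2t)sin(t) + 3c_1e^(2t)cos(t) + 3c_2e^(2t)sin(t) - c_2e^(2t)cos(t), q(t) = c_1e^(2t)sin(t) + 2c_1e^(2t)cos(t) + 2c_2e^(2t)sin(t) - c_2e^(2t)cos(t)

Coefficient matrix A = [[9, -10], [5, -5]].
Characteristic polynomial det(A - λI) = λ^2 - 4λ + 5 = 0.
Eigenvalues λ = 2 ± i (complex conjugate pair).
For λ=2+i: an eigenvector is (3,2) - i(1,1) = (3 - i, 2 - i).
A real fundamental pair from Re and Im of e^((2+i)t)v: X_1 = e^(2t)(cos(t)·(3,2) + sin(t)·(1,1)), X_2 = e^(2t)(sin(t)·(3,2) - cos(t)·(1,1)).
General solution: c_1X_1 + c_2X_2.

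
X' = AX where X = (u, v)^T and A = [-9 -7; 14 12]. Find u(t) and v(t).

Coefficient matrix A = [[-9, -7], [14, 12]].
Characteristic polynomial det(A - λI) = λ^2 - 3λ - 10 = 0.
Eigenvalues λ = 5, -2.
For λ=5: (A-λI) row 1 is [-14, -7], so an eigenvector is (1, -2).
For λ=-2: (A-λI) row 1 is [-7, -7], so an eigenvector is (1, -1).
General solution: K_1e^(5t)(1,-2) + K_2e^(-2t)(1,-1).

u(t) = K_1e^(5t) + K_2e^(-2t), v(t) = -2K_1e^(5t) - K_2e^(-2t)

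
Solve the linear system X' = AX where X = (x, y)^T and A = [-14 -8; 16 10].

x(t) = -K_1e^(2t) - K_2e^(-6t), y(t) = 2K_1e^(2t) + K_2e^(-6t)

Coefficient matrix A = [[-14, -8], [16, 10]].
Characteristic polynomial det(A - λI) = λ^2 + 4λ - 12 = 0.
Eigenvalues λ = 2, -6.
For λ=2: (A-λI) row 1 is [-16, -8], so an eigenvector is (-1, 2).
For λ=-6: (A-λI) row 1 is [-8, -8], so an eigenvector is (-1, 1).
General solution: K_1e^(2t)(-1,2) + K_2e^(-6t)(-1,1).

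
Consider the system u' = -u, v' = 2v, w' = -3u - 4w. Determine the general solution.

Coefficient matrix A = [[-1, 0, 0], [0, 2, 0], [-3, 0, -4]].
det(A - λI) = 0 gives eigenvalues λ = 2, -1, -4.
For λ=2: eigenvector (0,1,0).
For λ=-1: eigenvector (1,0,-1).
For λ=-4: eigenvector (0,0,1).
General solution: C_1e^(2t)(0,1,0) + C_2e^(-t)(1,0,-1) + C_3e^(-4t)(0,0,1).

u(t) = C_2e^(-t), v(t) = C_1e^(2t), w(t) = -C_2e^(-t) + C_3e^(-4t)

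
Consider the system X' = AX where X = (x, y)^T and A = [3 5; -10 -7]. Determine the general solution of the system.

Coefficient matrix A = [[3, 5], [-10, -7]].
Characteristic polynomial det(A - λI) = λ^2 + 4λ + 29 = 0.
Eigenvalues λ = -2 ± 5i (complex conjugate pair).
For λ=-2+5i: an eigenvector is (1,-1) - i(0,-1) = (1, -1 + i).
A real fundamental pair from Re and Im of e^((-2+5i)t)v: X_1 = e^(-2t)(cos(5t)·(1,-1) + sin(5t)·(0,-1)), X_2 = e^(-2t)(sin(5t)·(1,-1) - cos(5t)·(0,-1)).
General solution: c_1X_1 + c_2X_2.

x(t) = c_1e^(-2t)cos(5t) + c_2e^(-2t)sin(5t), y(t) = -c_1e^(-2t)sin(5t) - c_1e^(-2t)cos(5t) - c_2e^(-2t)sin(5t) + c_2e^(-2t)cos(5t)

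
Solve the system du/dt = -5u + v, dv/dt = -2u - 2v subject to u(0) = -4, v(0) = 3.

Coefficient matrix A = [[-5, 1], [-2, -2]].
Characteristic polynomial det(A - λI) = λ^2 + 7λ + 12 = 0.
Eigenvalues λ = -4, -3.
For λ=-4: (A-λI) row 1 is [-1, 1], so an eigenvector is (-1, -1).
For λ=-3: (A-λI) row 1 is [-2, 1], so an eigenvector is (-1, -2).
General solution: C_1e^(-4t)(-1,-1) + C_2e^(-3t)(-1,-2).
Applying u(0)=-4, v(0)=3 gives C_1=11, C_2=-7.

u(t) = 7e^(-3t) - 11e^(-4t), v(t) = 14e^(-3t) - 11e^(-4t)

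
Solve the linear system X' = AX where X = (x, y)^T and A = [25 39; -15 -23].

Coefficient matrix A = [[25, 39], [-15, -23]].
Characteristic polynomial det(A - λI) = λ^2 - 2λ + 10 = 0.
Eigenvalues λ = 1 ± 3i (complex conjugate pair).
For λ=1+3i: an eigenvector is (-2,1) - i(-3,2) = (-2 + 3i, 1 - 2i).
A real fundamental pair from Re and Im of e^((1+3i)t)v: X_1 = e^(t)(cos(3t)·(-2,1) + sin(3t)·(-3,2)), X_2 = e^(t)(sin(3t)·(-2,1) - cos(3t)·(-3,2)).
General solution: K_1X_1 + K_2X_2.

x(t) = -3K_1e^(t)sin(3t) - 2K_1e^(t)cos(3t) - 2K_2e^(t)sin(3t) + 3K_2e^(t)cos(3t), y(t) = 2K_1e^(t)sin(3t) + K_1e^(t)cos(3t) + K_2e^(t)sin(3t) - 2K_2e^(t)cos(3t)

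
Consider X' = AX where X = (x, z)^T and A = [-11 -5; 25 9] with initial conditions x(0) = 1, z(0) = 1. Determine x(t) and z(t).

x(t) = -3e^(-t)sin(5t) + e^(-t)cos(5t), z(t) = 7e^(-t)sin(5t) + e^(-t)cos(5t)

Coefficient matrix A = [[-11, -5], [25, 9]].
Characteristic polynomial det(A - λI) = λ^2 + 2λ + 26 = 0.
Eigenvalues λ = -1 ± 5i (complex conjugate pair).
For λ=-1+5i: an eigenvector is (-1,2) - i(0,-1) = (-1, 2 + i).
A real fundamental pair from Re and Im of e^((-1+5i)t)v: X_1 = e^(-t)(cos(5t)·(-1,2) + sin(5t)·(0,-1)), X_2 = e^(-t)(sin(5t)·(-1,2) - cos(5t)·(0,-1)).
General solution: K_1X_1 + K_2X_2.
Applying x(0)=1, z(0)=1 gives K_1=-1, K_2=3.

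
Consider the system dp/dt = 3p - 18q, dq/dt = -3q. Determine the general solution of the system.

Coefficient matrix A = [[3, -18], [0, -3]].
Characteristic polynomial det(A - λI) = λ^2 - 9 = 0.
Eigenvalues λ = -3, 3.
For λ=-3: (A-λI) row 1 is [6, -18], so an eigenvector is (3, 1).
For λ=3: (A-λI) row 1 is [0, -18], so an eigenvector is (1, 0).
General solution: K_1e^(-3t)(3,1) + K_2e^(3t)(1,0).

p(t) = 3K_1e^(-3t) + K_2e^(3t), q(t) = K_1e^(-3t)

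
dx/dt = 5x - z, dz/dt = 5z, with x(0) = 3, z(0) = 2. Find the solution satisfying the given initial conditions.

x(t) = -2te^(5t) + 3e^(5t), z(t) = 2e^(5t)

Coefficient matrix A = [[5, -1], [0, 5]].
Characteristic polynomial det(A - λI) = λ^2 - 10λ + 25 = 0.
Single eigenvalue λ = 5 with algebraic multiplicity 2.
Eigenvector v = (1,0); generalized eigenvector w with (A-λI)w=v is (3,-1).
General solution: e^(5t)[C_1·v + C_2·(t·v + w)].
Applying x(0)=3, z(0)=2 gives C_1=9, C_2=-2.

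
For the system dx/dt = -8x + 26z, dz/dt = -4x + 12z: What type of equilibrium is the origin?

A = [[-8,26],[-4,12]]; det(A-λI) = λ^2 - 4λ + 8.
λ = 2 ± 2i: positive real part.

unstable spiral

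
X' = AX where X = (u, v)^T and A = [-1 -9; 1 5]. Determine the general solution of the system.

u(t) = -3c_1e^(2t) - 3c_2te^(2t) + c_2e^(2t), v(t) = c_1e^(2t) + c_2te^(2t)

Coefficient matrix A = [[-1, -9], [1, 5]].
Characteristic polynomial det(A - λI) = λ^2 - 4λ + 4 = 0.
Single eigenvalue λ = 2 with algebraic multiplicity 2.
Eigenvector v = (-3,1); generalized eigenvector w with (A-λI)w=v is (1,0).
General solution: e^(2t)[c_1·v + c_2·(t·v + w)].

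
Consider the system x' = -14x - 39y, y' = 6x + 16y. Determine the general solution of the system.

Coefficient matrix A = [[-14, -39], [6, 16]].
Characteristic polynomial det(A - λI) = λ^2 - 2λ + 10 = 0.
Eigenvalues λ = 1 ± 3i (complex conjugate pair).
For λ=1+3i: an eigenvector is (-2,1) - i(-3,1) = (-2 + 3i, 1 - i).
A real fundamental pair from Re and Im of e^((1+3i)t)v: X_1 = e^(t)(cos(3t)·(-2,1) + sin(3t)·(-3,1)), X_2 = e^(t)(sin(3t)·(-2,1) - cos(3t)·(-3,1)).
General solution: C_1X_1 + C_2X_2.

x(t) = -3C_1e^(t)sin(3t) - 2C_1e^(t)cos(3t) - 2C_2e^(t)sin(3t) + 3C_2e^(t)cos(3t), y(t) = C_1e^(t)sin(3t) + C_1e^(t)cos(3t) + C_2e^(t)sin(3t) - C_2e^(t)cos(3t)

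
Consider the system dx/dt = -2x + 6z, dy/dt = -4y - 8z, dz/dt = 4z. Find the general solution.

Coefficient matrix A = [[-2, 0, 6], [0, -4, -8], [0, 0, 4]].
det(A - λI) = 0 gives eigenvalues λ = 4, -4, -2.
For λ=4: eigenvector (1,-1,1).
For λ=-4: eigenvector (0,1,0).
For λ=-2: eigenvector (1,0,0).
General solution: C_1e^(4t)(1,-1,1) + C_2e^(-4t)(0,1,0) + C_3e^(-2t)(1,0,0).

x(t) = C_1e^(4t) + C_3e^(-2t), y(t) = -C_1e^(4t) + C_2e^(-4t), z(t) = C_1e^(4t)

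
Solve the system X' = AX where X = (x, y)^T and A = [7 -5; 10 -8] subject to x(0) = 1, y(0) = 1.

Coefficient matrix A = [[7, -5], [10, -8]].
Characteristic polynomial det(A - λI) = λ^2 + λ - 6 = 0.
Eigenvalues λ = -3, 2.
For λ=-3: (A-λI) row 1 is [10, -5], so an eigenvector is (1, 2).
For λ=2: (A-λI) row 1 is [5, -5], so an eigenvector is (-1, -1).
General solution: C_1e^(-3t)(1,2) + C_2e^(2t)(-1,-1).
Applying x(0)=1, y(0)=1 gives C_1=0, C_2=-1.

x(t) = e^(2t), y(t) = e^(2t)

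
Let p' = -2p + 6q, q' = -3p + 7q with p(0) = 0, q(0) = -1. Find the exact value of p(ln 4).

A = [[-2,6],[-3,7]]; eigenvalues λ = 1, 4.
Eigenvectors: (-2,-1) for λ=1, (1,1) for λ=4.
From the initial condition, c_1 = -1, c_2 = -2.
p(ln 4) = (-1)(4^1)(-2) + (-2)(4^4)(1) = -504.

-504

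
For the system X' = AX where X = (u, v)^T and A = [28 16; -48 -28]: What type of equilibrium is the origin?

saddle

A = [[28,16],[-48,-28]]; det(A-λI) = λ^2 - 16.
λ = -4, 4: opposite signs.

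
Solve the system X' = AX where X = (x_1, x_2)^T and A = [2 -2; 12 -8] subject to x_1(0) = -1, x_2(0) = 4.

Coefficient matrix A = [[2, -2], [12, -8]].
Characteristic polynomial det(A - λI) = λ^2 + 6λ + 8 = 0.
Eigenvalues λ = -2, -4.
For λ=-2: (A-λI) row 1 is [4, -2], so an eigenvector is (-1, -2).
For λ=-4: (A-λI) row 1 is [6, -2], so an eigenvector is (1, 3).
General solution: C_1e^(-2t)(-1,-2) + C_2e^(-4t)(1,3).
Applying x_1(0)=-1, x_2(0)=4 gives C_1=7, C_2=6.

x_1(t) = -7e^(-2t) + 6e^(-4t), x_2(t) = -14e^(-2t) + 18e^(-4t)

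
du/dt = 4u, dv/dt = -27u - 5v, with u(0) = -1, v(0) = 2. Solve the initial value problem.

u(t) = -e^(4t), v(t) = 3e^(4t) - e^(-5t)

Coefficient matrix A = [[4, 0], [-27, -5]].
Characteristic polynomial det(A - λI) = λ^2 + λ - 20 = 0.
Eigenvalues λ = 4, -5.
For λ=4: (A-λI) row 2 is [-27, -9], so an eigenvector is (-1, 3).
For λ=-5: (A-λI) row 1 is [9, 0], so an eigenvector is (0, 1).
General solution: K_1e^(4t)(-1,3) + K_2e^(-5t)(0,1).
Applying u(0)=-1, v(0)=2 gives K_1=1, K_2=-1.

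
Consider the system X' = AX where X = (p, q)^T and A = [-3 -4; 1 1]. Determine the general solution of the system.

Coefficient matrix A = [[-3, -4], [1, 1]].
Characteristic polynomial det(A - λI) = λ^2 + 2λ + 1 = 0.
Single eigenvalue λ = -1 with algebraic multiplicity 2.
Eigenvector v = (-2,1); generalized eigenvector w with (A-λI)w=v is (1,0).
General solution: e^(-t)[K_1·v + K_2·(t·v + w)].

p(t) = -2K_1e^(-t) - 2K_2te^(-t) + K_2e^(-t), q(t) = K_1e^(-t) + K_2te^(-t)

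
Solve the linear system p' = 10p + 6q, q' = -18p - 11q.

Coefficient matrix A = [[10, 6], [-18, -11]].
Characteristic polynomial det(A - λI) = λ^2 + λ - 2 = 0.
Eigenvalues λ = -2, 1.
For λ=-2: (A-λI) row 1 is [12, 6], so an eigenvector is (-1, 2).
For λ=1: (A-λI) row 1 is [9, 6], so an eigenvector is (2, -3).
General solution: c_1e^(-2t)(-1,2) + c_2e^(t)(2,-3).

p(t) = -c_1e^(-2t) + 2c_2e^(t), q(t) = 2c_1e^(-2t) - 3c_2e^(t)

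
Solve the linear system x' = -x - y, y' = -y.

Coefficient matrix A = [[-1, -1], [0, -1]].
Characteristic polynomial det(A - λI) = λ^2 + 2λ + 1 = 0.
Single eigenvalue λ = -1 with algebraic multiplicity 2.
Eigenvector v = (-1,0); generalized eigenvector w with (A-λI)w=v is (2,1).
General solution: e^(-t)[C_1·v + C_2·(t·v + w)].

x(t) = -C_1e^(-t) - C_2te^(-t) + 2C_2e^(-t), y(t) = C_2e^(-t)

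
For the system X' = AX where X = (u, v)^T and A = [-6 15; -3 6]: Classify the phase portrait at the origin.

center

A = [[-6,15],[-3,6]]; det(A-λI) = λ^2 + 9.
λ = 0 ± 3i: zero real part.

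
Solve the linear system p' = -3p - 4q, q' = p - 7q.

Coefficient matrix A = [[-3, -4], [1, -7]].
Characteristic polynomial det(A - λI) = λ^2 + 10λ + 25 = 0.
Single eigenvalue λ = -5 with algebraic multiplicity 2.
Eigenvector v = (2,1); generalized eigenvector w with (A-λI)w=v is (-1,-1).
General solution: e^(-5t)[K_1·v + K_2·(t·v + w)].

p(t) = 2K_1e^(-5t) + 2K_2te^(-5t) - K_2e^(-5t), q(t) = K_1e^(-5t) + K_2te^(-5t) - K_2e^(-5t)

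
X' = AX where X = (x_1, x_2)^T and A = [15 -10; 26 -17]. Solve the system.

Coefficient matrix A = [[15, -10], [26, -17]].
Characteristic polynomial det(A - λI) = λ^2 + 2λ + 5 = 0.
Eigenvalues λ = -1 ± 2i (complex conjugate pair).
For λ=-1+2i: an eigenvector is (-2,-3) - i(-1,-2) = (-2 + i, -3 + 2i).
A real fundamental pair from Re and Im of e^((-1+2i)t)v: X_1 = e^(-t)(cos(2t)·(-2,-3) + sin(2t)·(-1,-2)), X_2 = e^(-t)(sin(2t)·(-2,-3) - cos(2t)·(-1,-2)).
General solution: C_1X_1 + C_2X_2.

x_1(t) = -C_1e^(-t)sin(2t) - 2C_1e^(-t)cos(2t) - 2C_2e^(-t)sin(2t) + C_2e^(-t)cos(2t), x_2(t) = -2C_1e^(-t)sin(2t) - 3C_1e^(-t)cos(2t) - 3C_2e^(-t)sin(2t) + 2C_2e^(-t)cos(2t)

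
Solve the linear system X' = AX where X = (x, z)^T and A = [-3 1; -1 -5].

x(t) = K_1e^(-4t) + K_2te^(-4t), z(t) = -K_1e^(-4t) - K_2te^(-4t) + K_2e^(-4t)

Coefficient matrix A = [[-3, 1], [-1, -5]].
Characteristic polynomial det(A - λI) = λ^2 + 8λ + 16 = 0.
Single eigenvalue λ = -4 with algebraic multiplicity 2.
Eigenvector v = (1,-1); generalized eigenvector w with (A-λI)w=v is (0,1).
General solution: e^(-4t)[K_1·v + K_2·(t·v + w)].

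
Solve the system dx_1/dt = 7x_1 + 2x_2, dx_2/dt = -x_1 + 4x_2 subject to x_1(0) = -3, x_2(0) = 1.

Coefficient matrix A = [[7, 2], [-1, 4]].
Characteristic polynomial det(A - λI) = λ^2 - 11λ + 30 = 0.
Eigenvalues λ = 5, 6.
For λ=5: (A-λI) row 1 is [2, 2], so an eigenvector is (-1, 1).
For λ=6: (A-λI) row 1 is [1, 2], so an eigenvector is (-2, 1).
General solution: K_1e^(5t)(-1,1) + K_2e^(6t)(-2,1).
Applying x_1(0)=-3, x_2(0)=1 gives K_1=-1, K_2=2.

x_1(t) = -4e^(6t) + e^(5t), x_2(t) = 2e^(6t) - e^(5t)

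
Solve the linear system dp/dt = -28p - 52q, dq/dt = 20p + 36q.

p(t) = 3K_1e^(4t)sin(4t) - 2K_1e^(4t)cos(4t) - 2K_2e^(4t)sin(4t) - 3K_2e^(4t)cos(4t), q(t) = -2K_1e^(4t)sin(4t) + K_1e^(4t)cos(4t) + K_2e^(4t)sin(4t) + 2K_2e^(4t)cos(4t)

Coefficient matrix A = [[-28, -52], [20, 36]].
Characteristic polynomial det(A - λI) = λ^2 - 8λ + 32 = 0.
Eigenvalues λ = 4 ± 4i (complex conjugate pair).
For λ=4+4i: an eigenvector is (-2,1) - i(3,-2) = (-2 - 3i, 1 + 2i).
A real fundamental pair from Re and Im of e^((4+4i)t)v: X_1 = e^(4t)(cos(4t)·(-2,1) + sin(4t)·(3,-2)), X_2 = e^(4t)(sin(4t)·(-2,1) - cos(4t)·(3,-2)).
General solution: K_1X_1 + K_2X_2.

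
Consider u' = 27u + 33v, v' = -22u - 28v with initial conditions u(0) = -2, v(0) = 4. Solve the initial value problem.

Coefficient matrix A = [[27, 33], [-22, -28]].
Characteristic polynomial det(A - λI) = λ^2 + λ - 30 = 0.
Eigenvalues λ = -6, 5.
For λ=-6: (A-λI) row 1 is [33, 33], so an eigenvector is (-1, 1).
For λ=5: (A-λI) row 1 is [22, 33], so an eigenvector is (-3, 2).
General solution: C_1e^(-6t)(-1,1) + C_2e^(5t)(-3,2).
Applying u(0)=-2, v(0)=4 gives C_1=8, C_2=-2.

u(t) = 6e^(5t) - 8e^(-6t), v(t) = -4e^(5t) + 8e^(-6t)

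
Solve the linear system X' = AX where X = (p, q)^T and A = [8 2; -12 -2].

p(t) = K_1e^(4t) + K_2e^(2t), q(t) = -2K_1e^(4t) - 3K_2e^(2t)

Coefficient matrix A = [[8, 2], [-12, -2]].
Characteristic polynomial det(A - λI) = λ^2 - 6λ + 8 = 0.
Eigenvalues λ = 4, 2.
For λ=4: (A-λI) row 1 is [4, 2], so an eigenvector is (1, -2).
For λ=2: (A-λI) row 1 is [6, 2], so an eigenvector is (1, -3).
General solution: K_1e^(4t)(1,-2) + K_2e^(2t)(1,-3).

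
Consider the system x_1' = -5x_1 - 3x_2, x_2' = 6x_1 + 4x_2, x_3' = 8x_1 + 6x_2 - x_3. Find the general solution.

Coefficient matrix A = [[-5, -3, 0], [6, 4, 0], [8, 6, -1]].
det(A - λI) = 0 gives eigenvalues λ = -2, -1, 1.
For λ=-2: eigenvector (1,-1,-2).
For λ=-1: eigenvector (0,0,1).
For λ=1: eigenvector (-1,2,2).
General solution: c_1e^(-2t)(1,-1,-2) + c_2e^(-t)(0,0,1) + c_3e^(t)(-1,2,2).

x_1(t) = c_1e^(-2t) - c_3e^(t), x_2(t) = -c_1e^(-2t) + 2c_3e^(t), x_3(t) = -2c_1e^(-2t) + c_2e^(-t) + 2c_3e^(t)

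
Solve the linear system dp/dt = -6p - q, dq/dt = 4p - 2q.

Coefficient matrix A = [[-6, -1], [4, -2]].
Characteristic polynomial det(A - λI) = λ^2 + 8λ + 16 = 0.
Single eigenvalue λ = -4 with algebraic multiplicity 2.
Eigenvector v = (-1,2); generalized eigenvector w with (A-λI)w=v is (0,1).
General solution: e^(-4t)[C_1·v + C_2·(t·v + w)].

p(t) = -C_1e^(-4t) - C_2te^(-4t), q(t) = 2C_1e^(-4t) + 2C_2te^(-4t) + C_2e^(-4t)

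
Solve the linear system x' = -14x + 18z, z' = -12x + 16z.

x(t) = c_1e^(4t) - 3c_2e^(-2t), z(t) = c_1e^(4t) - 2c_2e^(-2t)

Coefficient matrix A = [[-14, 18], [-12, 16]].
Characteristic polynomial det(A - λI) = λ^2 - 2λ - 8 = 0.
Eigenvalues λ = 4, -2.
For λ=4: (A-λI) row 1 is [-18, 18], so an eigenvector is (1, 1).
For λ=-2: (A-λI) row 1 is [-12, 18], so an eigenvector is (-3, -2).
General solution: c_1e^(4t)(1,1) + c_2e^(-2t)(-3,-2).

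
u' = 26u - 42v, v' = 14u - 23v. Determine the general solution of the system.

Coefficient matrix A = [[26, -42], [14, -23]].
Characteristic polynomial det(A - λI) = λ^2 - 3λ - 10 = 0.
Eigenvalues λ = -2, 5.
For λ=-2: (A-λI) row 1 is [28, -42], so an eigenvector is (-3, -2).
For λ=5: (A-λI) row 1 is [21, -42], so an eigenvector is (-2, -1).
General solution: c_1e^(-2t)(-3,-2) + c_2e^(5t)(-2,-1).

u(t) = -3c_1e^(-2t) - 2c_2e^(5t), v(t) = -2c_1e^(-2t) - c_2e^(5t)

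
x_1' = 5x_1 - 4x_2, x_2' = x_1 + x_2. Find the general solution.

x_1(t) = 2c_1e^(3t) + 2c_2te^(3t) - 3c_2e^(3t), x_2(t) = c_1e^(3t) + c_2te^(3t) - 2c_2e^(3t)

Coefficient matrix A = [[5, -4], [1, 1]].
Characteristic polynomial det(A - λI) = λ^2 - 6λ + 9 = 0.
Single eigenvalue λ = 3 with algebraic multiplicity 2.
Eigenvector v = (2,1); generalized eigenvector w with (A-λI)w=v is (-3,-2).
General solution: e^(3t)[c_1·v + c_2·(t·v + w)].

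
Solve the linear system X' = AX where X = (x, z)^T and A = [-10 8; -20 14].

Coefficient matrix A = [[-10, 8], [-20, 14]].
Characteristic polynomial det(A - λI) = λ^2 - 4λ + 20 = 0.
Eigenvalues λ = 2 ± 4i (complex conjugate pair).
For λ=2+4i: an eigenvector is (-1,-2) - i(-1,-1) = (-1 + i, -2 + i).
A real fundamental pair from Re and Im of e^((2+4i)t)v: X_1 = e^(2t)(cos(4t)·(-1,-2) + sin(4t)·(-1,-1)), X_2 = e^(2t)(sin(4t)·(-1,-2) - cos(4t)·(-1,-1)).
General solution: C_1X_1 + C_2X_2.

x(t) = -C_1e^(2t)sin(4t) - C_1e^(2t)cos(4t) - C_2e^(2t)sin(4t) + C_2e^(2t)cos(4t), z(t) = -C_1e^(2t)sin(4t) - 2C_1e^(2t)cos(4t) - 2C_2e^(2t)sin(4t) + C_2e^(2t)cos(4t)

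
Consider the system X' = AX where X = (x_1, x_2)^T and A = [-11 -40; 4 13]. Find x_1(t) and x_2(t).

Coefficient matrix A = [[-11, -40], [4, 13]].
Characteristic polynomial det(A - λI) = λ^2 - 2λ + 17 = 0.
Eigenvalues λ = 1 ± 4i (complex conjugate pair).
For λ=1+4i: an eigenvector is (3,-1) - i(1,0) = (3 - i, -1).
A real fundamental pair from Re and Im of e^((1+4i)t)v: X_1 = e^(t)(cos(4t)·(3,-1) + sin(4t)·(1,0)), X_2 = e^(t)(sin(4t)·(3,-1) - cos(4t)·(1,0)).
General solution: K_1X_1 + K_2X_2.

x_1(t) = K_1e^(t)sin(4t) + 3K_1e^(t)cos(4t) + 3K_2e^(t)sin(4t) - K_2e^(t)cos(4t), x_2(t) = -K_1e^(t)cos(4t) - K_2e^(t)sin(4t)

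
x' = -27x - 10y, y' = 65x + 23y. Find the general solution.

x(t) = c_1e^(-2t)sin(5t) - c_1e^(-2t)cos(5t) - c_2e^(-2t)sin(5t) - c_2e^(-2t)cos(5t), y(t) = -3c_1e^(-2t)sin(5t) + 2c_1e^(-2t)cos(5t) + 2c_2e^(-2t)sin(5t) + 3c_2e^(-2t)cos(5t)

Coefficient matrix A = [[-27, -10], [65, 23]].
Characteristic polynomial det(A - λI) = λ^2 + 4λ + 29 = 0.
Eigenvalues λ = -2 ± 5i (complex conjugate pair).
For λ=-2+5i: an eigenvector is (-1,2) - i(1,-3) = (-1 - i, 2 + 3i).
A real fundamental pair from Re and Im of e^((-2+5i)t)v: X_1 = e^(-2t)(cos(5t)·(-1,2) + sin(5t)·(1,-3)), X_2 = e^(-2t)(sin(5t)·(-1,2) - cos(5t)·(1,-3)).
General solution: c_1X_1 + c_2X_2.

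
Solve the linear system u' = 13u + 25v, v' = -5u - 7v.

Coefficient matrix A = [[13, 25], [-5, -7]].
Characteristic polynomial det(A - λI) = λ^2 - 6λ + 34 = 0.
Eigenvalues λ = 3 ± 5i (complex conjugate pair).
For λ=3+5i: an eigenvector is (-2,1) - i(1,0) = (-2 - i, 1).
A real fundamental pair from Re and Im of e^((3+5i)t)v: X_1 = e^(3t)(cos(5t)·(-2,1) + sin(5t)·(1,0)), X_2 = e^(3t)(sin(5t)·(-2,1) - cos(5t)·(1,0)).
General solution: c_1X_1 + c_2X_2.

u(t) = c_1e^(3t)sin(5t) - 2c_1e^(3t)cos(5t) - 2c_2e^(3t)sin(5t) - c_2e^(3t)cos(5t), v(t) = c_1e^(3t)cos(5t) + c_2e^(3t)sin(5t)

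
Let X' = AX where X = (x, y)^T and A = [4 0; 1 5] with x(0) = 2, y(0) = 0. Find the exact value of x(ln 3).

162

A = [[4,0],[1,5]]; eigenvalues λ = 4, 5.
Eigenvectors: (1,-1) for λ=4, (0,1) for λ=5.
From the initial condition, c_1 = 2, c_2 = 2.
x(ln 3) = (2)(3^4)(1) + (2)(3^5)(0) = 162.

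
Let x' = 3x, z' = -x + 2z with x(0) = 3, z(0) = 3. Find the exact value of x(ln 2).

A = [[3,0],[-1,2]]; eigenvalues λ = 3, 2.
Eigenvectors: (1,-1) for λ=3, (0,1) for λ=2.
From the initial condition, c_1 = 3, c_2 = 6.
x(ln 2) = (3)(2^3)(1) + (6)(2^2)(0) = 24.

24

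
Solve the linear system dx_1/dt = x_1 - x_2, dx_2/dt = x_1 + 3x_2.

Coefficient matrix A = [[1, -1], [1, 3]].
Characteristic polynomial det(A - λI) = λ^2 - 4λ + 4 = 0.
Single eigenvalue λ = 2 with algebraic multiplicity 2.
Eigenvector v = (-1,1); generalized eigenvector w with (A-λI)w=v is (-1,2).
General solution: e^(2t)[K_1·v + K_2·(t·v + w)].

x_1(t) = -K_1e^(2t) - K_2te^(2t) - K_2e^(2t), x_2(t) = K_1e^(2t) + K_2te^(2t) + 2K_2e^(2t)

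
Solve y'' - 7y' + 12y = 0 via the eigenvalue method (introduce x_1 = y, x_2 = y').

Let x_1 = y, x_2 = y'. Then x_1' = x_2 and x_2' = -12x_1 + 7x_2.
A = [[0,1],[-12,7]]; det(A-λI) = λ^2 - 7λ + 12.
Eigenvalues λ = 4, 3 with eigenvectors (1,4), (1,3).

y(t) = c_1e^(4t) + c_2e^(3t)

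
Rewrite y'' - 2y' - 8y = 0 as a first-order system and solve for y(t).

y(t) = K_1e^(4t) + K_2e^(-2t)

Let x_1 = y, x_2 = y'. Then x_1' = x_2 and x_2' = 8x_1 + 2x_2.
A = [[0,1],[8,2]]; det(A-λI) = λ^2 - 2λ - 8.
Eigenvalues λ = 4, -2 with eigenvectors (1,4), (1,-2).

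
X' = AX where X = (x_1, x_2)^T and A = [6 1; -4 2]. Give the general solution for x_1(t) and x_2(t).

Coefficient matrix A = [[6, 1], [-4, 2]].
Characteristic polynomial det(A - λI) = λ^2 - 8λ + 16 = 0.
Single eigenvalue λ = 4 with algebraic multiplicity 2.
Eigenvector v = (-1,2); generalized eigenvector w with (A-λI)w=v is (-2,3).
General solution: e^(4t)[c_1·v + c_2·(t·v + w)].

x_1(t) = -c_1e^(4t) - c_2te^(4t) - 2c_2e^(4t), x_2(t) = 2c_1e^(4t) + 2c_2te^(4t) + 3c_2e^(4t)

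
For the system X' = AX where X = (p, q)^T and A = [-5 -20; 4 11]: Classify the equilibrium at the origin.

A = [[-5,-20],[4,11]]; det(A-λI) = λ^2 - 6λ + 25.
λ = 3 ± 4i: positive real part.

unstable spiral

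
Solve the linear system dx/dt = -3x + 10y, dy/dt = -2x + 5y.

x(t) = C_1e^(t)sin(2t) + 2C_1e^(t)cos(2t) + 2C_2e^(t)sin(2t) - C_2e^(t)cos(2t), y(t) = C_1e^(t)cos(2t) + C_2e^(t)sin(2t)

Coefficient matrix A = [[-3, 10], [-2, 5]].
Characteristic polynomial det(A - λI) = λ^2 - 2λ + 5 = 0.
Eigenvalues λ = 1 ± 2i (complex conjugate pair).
For λ=1+2i: an eigenvector is (2,1) - i(1,0) = (2 - i, 1).
A real fundamental pair from Re and Im of e^((1+2i)t)v: X_1 = e^(t)(cos(2t)·(2,1) + sin(2t)·(1,0)), X_2 = e^(t)(sin(2t)·(2,1) - cos(2t)·(1,0)).
General solution: C_1X_1 + C_2X_2.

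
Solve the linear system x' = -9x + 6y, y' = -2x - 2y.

Coefficient matrix A = [[-9, 6], [-2, -2]].
Characteristic polynomial det(A - λI) = λ^2 + 11λ + 30 = 0.
Eigenvalues λ = -5, -6.
For λ=-5: (A-λI) row 1 is [-4, 6], so an eigenvector is (3, 2).
For λ=-6: (A-λI) row 1 is [-3, 6], so an eigenvector is (2, 1).
General solution: K_1e^(-5t)(3,2) + K_2e^(-6t)(2,1).

x(t) = 3K_1e^(-5t) + 2K_2e^(-6t), y(t) = 2K_1e^(-5t) + K_2e^(-6t)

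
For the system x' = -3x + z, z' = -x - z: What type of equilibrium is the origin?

A = [[-3,1],[-1,-1]]; det(A-λI) = λ^2 + 4λ + 4.
repeated λ = -2 with a single eigenvector.

stable improper node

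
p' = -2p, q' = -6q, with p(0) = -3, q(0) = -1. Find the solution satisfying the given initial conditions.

p(t) = -3e^(-2t), q(t) = -e^(-6t)

Coefficient matrix A = [[-2, 0], [0, -6]].
Characteristic polynomial det(A - λI) = λ^2 + 8λ + 12 = 0.
Eigenvalues λ = -6, -2.
For λ=-6: (A-λI) row 1 is [4, 0], so an eigenvector is (0, 1).
For λ=-2: (A-λI) row 2 is [0, -4], so an eigenvector is (-1, 0).
General solution: K_1e^(-6t)(0,1) + K_2e^(-2t)(-1,0).
Applying p(0)=-3, q(0)=-1 gives K_1=-1, K_2=3.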